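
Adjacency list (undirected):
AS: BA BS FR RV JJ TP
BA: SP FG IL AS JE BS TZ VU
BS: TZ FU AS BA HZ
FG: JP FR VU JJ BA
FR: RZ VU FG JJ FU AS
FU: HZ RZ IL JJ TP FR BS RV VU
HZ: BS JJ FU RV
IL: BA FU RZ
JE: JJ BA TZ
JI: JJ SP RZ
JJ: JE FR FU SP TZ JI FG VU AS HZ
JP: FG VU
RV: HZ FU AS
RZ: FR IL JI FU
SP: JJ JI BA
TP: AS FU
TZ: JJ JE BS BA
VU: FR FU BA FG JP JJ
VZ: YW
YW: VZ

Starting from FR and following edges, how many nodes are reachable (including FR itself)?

BFS from FR visits: FR, RZ, VU, FG, JJ, FU, AS, IL, JI, BA, JP, JE, SP, TZ, HZ, TP, BS, RV
Reachable nodes: 18 of 20 total.

18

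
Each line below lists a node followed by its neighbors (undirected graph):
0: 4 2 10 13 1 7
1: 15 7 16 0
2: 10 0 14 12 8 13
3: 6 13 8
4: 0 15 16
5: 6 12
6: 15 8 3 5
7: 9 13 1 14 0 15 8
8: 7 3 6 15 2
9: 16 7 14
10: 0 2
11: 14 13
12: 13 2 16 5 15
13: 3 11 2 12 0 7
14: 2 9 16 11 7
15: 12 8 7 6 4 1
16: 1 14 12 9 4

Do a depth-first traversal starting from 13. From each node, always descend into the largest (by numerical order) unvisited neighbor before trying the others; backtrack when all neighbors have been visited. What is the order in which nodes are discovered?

Visit 13
13 → 12
12 → 16
16 → 14
14 → 11
14 → 9
9 → 7
7 → 15
15 → 8
8 → 6
6 → 5
6 → 3
8 → 2
2 → 10
10 → 0
0 → 4
0 → 1

13, 12, 16, 14, 11, 9, 7, 15, 8, 6, 5, 3, 2, 10, 0, 4, 1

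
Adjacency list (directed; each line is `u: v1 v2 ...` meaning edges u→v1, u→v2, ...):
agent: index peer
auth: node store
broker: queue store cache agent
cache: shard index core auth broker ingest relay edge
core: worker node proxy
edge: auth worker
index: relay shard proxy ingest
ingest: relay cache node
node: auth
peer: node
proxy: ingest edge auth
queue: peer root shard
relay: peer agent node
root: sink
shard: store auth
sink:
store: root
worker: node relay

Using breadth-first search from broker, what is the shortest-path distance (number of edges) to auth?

2

Level 0: broker
Level 1: agent, cache, queue, store
Level 2: auth, core, edge, index, ingest, peer, relay, root, shard
Level 3: node, proxy, sink, worker
auth first appears at level 2.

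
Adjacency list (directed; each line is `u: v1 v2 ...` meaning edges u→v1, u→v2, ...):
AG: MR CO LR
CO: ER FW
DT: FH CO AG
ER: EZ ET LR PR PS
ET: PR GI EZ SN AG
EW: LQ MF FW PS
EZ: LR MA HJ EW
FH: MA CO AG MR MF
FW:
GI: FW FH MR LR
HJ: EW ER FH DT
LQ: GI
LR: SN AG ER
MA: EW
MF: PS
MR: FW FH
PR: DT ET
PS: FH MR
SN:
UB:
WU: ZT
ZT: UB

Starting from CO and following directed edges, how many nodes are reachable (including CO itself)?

BFS from CO visits: CO, FW, ER, PS, PR, LR, EZ, ET, MR, FH, DT, SN, AG, MA, HJ, EW, GI, MF, LQ
Reachable nodes: 19 of 22 total.

19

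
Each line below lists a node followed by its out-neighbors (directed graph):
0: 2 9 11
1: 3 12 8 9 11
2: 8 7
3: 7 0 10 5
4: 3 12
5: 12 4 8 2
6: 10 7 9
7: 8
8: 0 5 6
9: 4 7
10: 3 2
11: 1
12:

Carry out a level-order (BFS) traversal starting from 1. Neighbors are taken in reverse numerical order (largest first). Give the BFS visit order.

1 12 11 9 8 3 7 4 6 5 0 10 2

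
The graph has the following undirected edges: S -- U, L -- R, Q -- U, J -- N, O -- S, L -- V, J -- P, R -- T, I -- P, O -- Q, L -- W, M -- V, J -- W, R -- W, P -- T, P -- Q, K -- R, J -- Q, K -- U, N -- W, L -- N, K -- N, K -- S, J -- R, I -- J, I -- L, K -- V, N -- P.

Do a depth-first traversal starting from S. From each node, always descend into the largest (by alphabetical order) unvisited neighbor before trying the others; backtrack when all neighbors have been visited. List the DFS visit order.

Visit S
S → U
U → Q
Q → P
P → T
T → R
R → W
W → N
N → L
L → V
V → M
V → K
L → I
I → J
Q → O

S -> U -> Q -> P -> T -> R -> W -> N -> L -> V -> M -> K -> I -> J -> O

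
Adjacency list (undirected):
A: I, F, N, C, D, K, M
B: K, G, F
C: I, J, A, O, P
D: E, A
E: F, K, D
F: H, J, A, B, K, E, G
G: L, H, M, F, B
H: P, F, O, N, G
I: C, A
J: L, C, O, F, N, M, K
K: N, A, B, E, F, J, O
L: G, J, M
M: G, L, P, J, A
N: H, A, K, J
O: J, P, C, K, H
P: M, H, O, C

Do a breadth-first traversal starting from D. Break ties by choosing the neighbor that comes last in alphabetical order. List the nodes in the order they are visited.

D E A K F N M I C O J B H G P L

Visit D; enqueue E, A → queue [E, A]
Visit E; enqueue K, F → queue [A, K, F]
Visit A; enqueue N, M, I, C → queue [K, F, N, M, I, C]
Visit K; enqueue O, J, B → queue [F, N, M, I, C, O, J, B]
Visit F; enqueue H, G → queue [N, M, I, C, O, J, B, H, G]
Visit N → queue [M, I, C, O, J, B, H, G]
Visit M; enqueue P, L → queue [I, C, O, J, B, H, G, P, L]
Visit I → queue [C, O, J, B, H, G, P, L]
Visit C → queue [O, J, B, H, G, P, L]
Visit O → queue [J, B, H, G, P, L]
Visit J → queue [B, H, G, P, L]
Visit B → queue [H, G, P, L]
Visit H → queue [G, P, L]
Visit G → queue [P, L]
Visit P → queue [L]
Visit L → queue []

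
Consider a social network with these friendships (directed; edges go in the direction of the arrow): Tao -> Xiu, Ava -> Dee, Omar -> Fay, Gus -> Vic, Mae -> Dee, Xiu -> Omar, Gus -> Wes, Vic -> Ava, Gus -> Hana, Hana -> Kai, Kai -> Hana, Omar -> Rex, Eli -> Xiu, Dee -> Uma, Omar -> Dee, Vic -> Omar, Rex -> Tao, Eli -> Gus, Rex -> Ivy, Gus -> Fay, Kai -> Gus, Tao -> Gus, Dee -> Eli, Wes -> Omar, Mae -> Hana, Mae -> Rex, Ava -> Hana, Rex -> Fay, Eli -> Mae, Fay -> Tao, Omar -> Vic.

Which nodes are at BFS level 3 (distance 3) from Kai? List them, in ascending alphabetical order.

Level 0: Kai
Level 1: Gus, Hana
Level 2: Fay, Vic, Wes
Level 3: Ava, Omar, Tao
Level 4: Dee, Rex, Xiu
Level 5: Eli, Ivy, Uma
Level 6: Mae

Ava, Omar, Tao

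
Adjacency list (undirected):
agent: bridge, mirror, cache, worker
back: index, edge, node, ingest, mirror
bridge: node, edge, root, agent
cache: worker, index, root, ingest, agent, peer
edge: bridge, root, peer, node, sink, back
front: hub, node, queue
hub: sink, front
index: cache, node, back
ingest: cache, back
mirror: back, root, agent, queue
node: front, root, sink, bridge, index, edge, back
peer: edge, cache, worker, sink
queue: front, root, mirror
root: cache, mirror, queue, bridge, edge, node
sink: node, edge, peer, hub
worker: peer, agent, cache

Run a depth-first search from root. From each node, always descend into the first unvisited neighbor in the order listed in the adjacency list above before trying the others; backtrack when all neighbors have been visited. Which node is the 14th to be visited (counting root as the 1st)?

index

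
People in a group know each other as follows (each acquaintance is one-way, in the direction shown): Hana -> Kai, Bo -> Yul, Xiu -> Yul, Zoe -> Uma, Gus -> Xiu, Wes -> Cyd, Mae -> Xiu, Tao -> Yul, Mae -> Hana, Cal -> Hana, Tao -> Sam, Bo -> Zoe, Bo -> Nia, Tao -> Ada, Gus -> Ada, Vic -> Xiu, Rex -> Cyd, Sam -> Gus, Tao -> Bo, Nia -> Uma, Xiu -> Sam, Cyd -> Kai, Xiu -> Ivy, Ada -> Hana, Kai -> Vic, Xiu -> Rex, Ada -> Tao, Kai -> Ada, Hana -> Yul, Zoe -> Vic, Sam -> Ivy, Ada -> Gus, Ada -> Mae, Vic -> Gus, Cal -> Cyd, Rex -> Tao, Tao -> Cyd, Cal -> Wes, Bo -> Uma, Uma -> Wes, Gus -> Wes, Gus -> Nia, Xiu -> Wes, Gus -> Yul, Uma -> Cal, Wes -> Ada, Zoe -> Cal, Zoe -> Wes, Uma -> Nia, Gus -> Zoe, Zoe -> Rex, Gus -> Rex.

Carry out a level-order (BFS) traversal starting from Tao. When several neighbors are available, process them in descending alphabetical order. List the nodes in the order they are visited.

Visit Tao; enqueue Yul, Sam, Cyd, Bo, Ada → queue [Yul, Sam, Cyd, Bo, Ada]
Visit Yul → queue [Sam, Cyd, Bo, Ada]
Visit Sam; enqueue Ivy, Gus → queue [Cyd, Bo, Ada, Ivy, Gus]
Visit Cyd; enqueue Kai → queue [Bo, Ada, Ivy, Gus, Kai]
Visit Bo; enqueue Zoe, Uma, Nia → queue [Ada, Ivy, Gus, Kai, Zoe, Uma, Nia]
Visit Ada; enqueue Mae, Hana → queue [Ivy, Gus, Kai, Zoe, Uma, Nia, Mae, Hana]
Visit Ivy → queue [Gus, Kai, Zoe, Uma, Nia, Mae, Hana]
Visit Gus; enqueue Xiu, Wes, Rex → queue [Kai, Zoe, Uma, Nia, Mae, Hana, Xiu, Wes, Rex]
Visit Kai; enqueue Vic → queue [Zoe, Uma, Nia, Mae, Hana, Xiu, Wes, Rex, Vic]
Visit Zoe; enqueue Cal → queue [Uma, Nia, Mae, Hana, Xiu, Wes, Rex, Vic, Cal]
Visit Uma → queue [Nia, Mae, Hana, Xiu, Wes, Rex, Vic, Cal]
Visit Nia → queue [Mae, Hana, Xiu, Wes, Rex, Vic, Cal]
Visit Mae → queue [Hana, Xiu, Wes, Rex, Vic, Cal]
Visit Hana → queue [Xiu, Wes, Rex, Vic, Cal]
Visit Xiu → queue [Wes, Rex, Vic, Cal]
Visit Wes → queue [Rex, Vic, Cal]
Visit Rex → queue [Vic, Cal]
Visit Vic → queue [Cal]
Visit Cal → queue []

Tao Yul Sam Cyd Bo Ada Ivy Gus Kai Zoe Uma Nia Mae Hana Xiu Wes Rex Vic Cal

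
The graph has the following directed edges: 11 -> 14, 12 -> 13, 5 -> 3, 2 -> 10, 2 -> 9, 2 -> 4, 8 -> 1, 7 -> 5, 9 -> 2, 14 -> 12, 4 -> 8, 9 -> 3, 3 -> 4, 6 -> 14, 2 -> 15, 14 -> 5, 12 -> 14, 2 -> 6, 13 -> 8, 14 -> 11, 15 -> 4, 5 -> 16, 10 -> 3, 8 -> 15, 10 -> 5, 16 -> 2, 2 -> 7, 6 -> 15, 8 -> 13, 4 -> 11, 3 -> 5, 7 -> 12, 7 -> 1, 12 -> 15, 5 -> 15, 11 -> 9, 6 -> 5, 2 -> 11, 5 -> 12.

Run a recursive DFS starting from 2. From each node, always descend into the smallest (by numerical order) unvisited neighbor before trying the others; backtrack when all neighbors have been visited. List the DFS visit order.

2 -> 4 -> 8 -> 1 -> 13 -> 15 -> 11 -> 9 -> 3 -> 5 -> 12 -> 14 -> 16 -> 6 -> 7 -> 10

Visit 2
2 → 4
4 → 8
8 → 1
8 → 13
8 → 15
4 → 11
11 → 9
9 → 3
3 → 5
5 → 12
12 → 14
5 → 16
2 → 6
2 → 7
2 → 10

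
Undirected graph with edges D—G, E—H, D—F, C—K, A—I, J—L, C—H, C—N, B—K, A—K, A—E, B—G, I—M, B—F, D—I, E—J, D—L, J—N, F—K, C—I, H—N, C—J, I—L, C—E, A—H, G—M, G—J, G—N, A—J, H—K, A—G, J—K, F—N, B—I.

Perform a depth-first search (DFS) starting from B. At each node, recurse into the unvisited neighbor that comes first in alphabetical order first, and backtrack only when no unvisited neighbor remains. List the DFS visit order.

B, F, D, G, A, E, C, H, K, J, L, I, M, N

Visit B
B → F
F → D
D → G
G → A
A → E
E → C
C → H
H → K
K → J
J → L
L → I
I → M
J → N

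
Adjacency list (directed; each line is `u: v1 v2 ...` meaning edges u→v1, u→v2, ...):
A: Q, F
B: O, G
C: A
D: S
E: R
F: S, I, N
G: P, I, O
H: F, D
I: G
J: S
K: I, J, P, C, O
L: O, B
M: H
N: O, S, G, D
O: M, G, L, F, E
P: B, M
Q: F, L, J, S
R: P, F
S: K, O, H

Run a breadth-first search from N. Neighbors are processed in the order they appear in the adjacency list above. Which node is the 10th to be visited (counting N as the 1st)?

K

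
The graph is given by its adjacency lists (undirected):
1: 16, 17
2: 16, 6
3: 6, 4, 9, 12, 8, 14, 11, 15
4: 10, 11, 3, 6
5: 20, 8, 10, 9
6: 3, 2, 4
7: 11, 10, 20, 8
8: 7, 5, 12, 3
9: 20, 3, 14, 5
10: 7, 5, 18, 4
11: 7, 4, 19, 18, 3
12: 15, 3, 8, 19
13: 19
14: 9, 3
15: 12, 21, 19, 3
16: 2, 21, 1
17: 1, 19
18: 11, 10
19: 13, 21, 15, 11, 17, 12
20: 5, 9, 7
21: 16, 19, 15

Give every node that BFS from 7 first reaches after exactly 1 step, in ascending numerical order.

Level 0: 7
Level 1: 8, 10, 11, 20
Level 2: 3, 4, 5, 9, 12, 18, 19
Level 3: 6, 13, 14, 15, 17, 21
Level 4: 1, 2, 16

8, 10, 11, 20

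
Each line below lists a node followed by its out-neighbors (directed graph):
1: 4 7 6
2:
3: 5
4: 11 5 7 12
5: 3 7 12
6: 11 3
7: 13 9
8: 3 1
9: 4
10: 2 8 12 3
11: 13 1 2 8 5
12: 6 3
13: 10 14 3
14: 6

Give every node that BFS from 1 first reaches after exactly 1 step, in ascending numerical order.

4, 6, 7

Level 0: 1
Level 1: 4, 6, 7
Level 2: 3, 5, 9, 11, 12, 13
Level 3: 2, 8, 10, 14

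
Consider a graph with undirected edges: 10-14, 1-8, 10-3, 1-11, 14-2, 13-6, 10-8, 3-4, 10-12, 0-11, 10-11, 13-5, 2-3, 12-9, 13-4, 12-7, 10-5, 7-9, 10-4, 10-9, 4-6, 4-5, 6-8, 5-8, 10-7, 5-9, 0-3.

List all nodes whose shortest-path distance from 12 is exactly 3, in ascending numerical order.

Level 0: 12
Level 1: 7, 9, 10
Level 2: 3, 4, 5, 8, 11, 14
Level 3: 0, 1, 2, 6, 13

0, 1, 2, 6, 13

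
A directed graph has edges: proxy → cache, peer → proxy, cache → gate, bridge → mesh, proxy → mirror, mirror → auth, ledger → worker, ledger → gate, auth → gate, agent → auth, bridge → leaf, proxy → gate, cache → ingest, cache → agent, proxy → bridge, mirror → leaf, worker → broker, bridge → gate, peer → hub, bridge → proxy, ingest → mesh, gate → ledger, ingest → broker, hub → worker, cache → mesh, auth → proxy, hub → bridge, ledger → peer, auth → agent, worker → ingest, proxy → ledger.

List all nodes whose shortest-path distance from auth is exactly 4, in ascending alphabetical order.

broker, hub

Level 0: auth
Level 1: agent, gate, proxy
Level 2: bridge, cache, ledger, mirror
Level 3: ingest, leaf, mesh, peer, worker
Level 4: broker, hub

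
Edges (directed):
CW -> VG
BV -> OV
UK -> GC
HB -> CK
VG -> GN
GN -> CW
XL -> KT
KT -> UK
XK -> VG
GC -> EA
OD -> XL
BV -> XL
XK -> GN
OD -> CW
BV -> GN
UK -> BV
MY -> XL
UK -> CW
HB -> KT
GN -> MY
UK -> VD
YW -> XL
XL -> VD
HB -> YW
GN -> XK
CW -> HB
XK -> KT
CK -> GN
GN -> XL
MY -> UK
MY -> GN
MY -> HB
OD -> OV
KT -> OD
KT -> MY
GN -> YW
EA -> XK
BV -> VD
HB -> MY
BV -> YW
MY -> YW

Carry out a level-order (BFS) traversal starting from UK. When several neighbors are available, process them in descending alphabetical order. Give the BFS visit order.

Visit UK; enqueue VD, GC, CW, BV → queue [VD, GC, CW, BV]
Visit VD → queue [GC, CW, BV]
Visit GC; enqueue EA → queue [CW, BV, EA]
Visit CW; enqueue VG, HB → queue [BV, EA, VG, HB]
Visit BV; enqueue YW, XL, OV, GN → queue [EA, VG, HB, YW, XL, OV, GN]
Visit EA; enqueue XK → queue [VG, HB, YW, XL, OV, GN, XK]
Visit VG → queue [HB, YW, XL, OV, GN, XK]
Visit HB; enqueue MY, KT, CK → queue [YW, XL, OV, GN, XK, MY, KT, CK]
Visit YW → queue [XL, OV, GN, XK, MY, KT, CK]
Visit XL → queue [OV, GN, XK, MY, KT, CK]
Visit OV → queue [GN, XK, MY, KT, CK]
Visit GN → queue [XK, MY, KT, CK]
Visit XK → queue [MY, KT, CK]
Visit MY → queue [KT, CK]
Visit KT; enqueue OD → queue [CK, OD]
Visit CK → queue [OD]
Visit OD → queue []

UK VD GC CW BV EA VG HB YW XL OV GN XK MY KT CK OD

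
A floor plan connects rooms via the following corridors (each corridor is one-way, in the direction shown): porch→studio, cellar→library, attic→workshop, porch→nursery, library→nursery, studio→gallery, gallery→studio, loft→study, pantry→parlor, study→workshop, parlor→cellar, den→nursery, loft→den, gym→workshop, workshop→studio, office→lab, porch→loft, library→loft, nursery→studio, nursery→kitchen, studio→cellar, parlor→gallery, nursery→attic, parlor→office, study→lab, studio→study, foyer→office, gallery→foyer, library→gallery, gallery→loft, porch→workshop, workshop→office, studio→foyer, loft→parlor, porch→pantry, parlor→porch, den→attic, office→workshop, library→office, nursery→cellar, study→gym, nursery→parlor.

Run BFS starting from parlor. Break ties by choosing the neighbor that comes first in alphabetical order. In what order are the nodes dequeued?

Visit parlor; enqueue cellar, gallery, office, porch → queue [cellar, gallery, office, porch]
Visit cellar; enqueue library → queue [gallery, office, porch, library]
Visit gallery; enqueue foyer, loft, studio → queue [office, porch, library, foyer, loft, studio]
Visit office; enqueue lab, workshop → queue [porch, library, foyer, loft, studio, lab, workshop]
Visit porch; enqueue nursery, pantry → queue [library, foyer, loft, studio, lab, workshop, nursery, pantry]
Visit library → queue [foyer, loft, studio, lab, workshop, nursery, pantry]
Visit foyer → queue [loft, studio, lab, workshop, nursery, pantry]
Visit loft; enqueue den, study → queue [studio, lab, workshop, nursery, pantry, den, study]
Visit studio → queue [lab, workshop, nursery, pantry, den, study]
Visit lab → queue [workshop, nursery, pantry, den, study]
Visit workshop → queue [nursery, pantry, den, study]
Visit nursery; enqueue attic, kitchen → queue [pantry, den, study, attic, kitchen]
Visit pantry → queue [den, study, attic, kitchen]
Visit den → queue [study, attic, kitchen]
Visit study; enqueue gym → queue [attic, kitchen, gym]
Visit attic → queue [kitchen, gym]
Visit kitchen → queue [gym]
Visit gym → queue []

parlor, cellar, gallery, office, porch, library, foyer, loft, studio, lab, workshop, nursery, pantry, den, study, attic, kitchen, gym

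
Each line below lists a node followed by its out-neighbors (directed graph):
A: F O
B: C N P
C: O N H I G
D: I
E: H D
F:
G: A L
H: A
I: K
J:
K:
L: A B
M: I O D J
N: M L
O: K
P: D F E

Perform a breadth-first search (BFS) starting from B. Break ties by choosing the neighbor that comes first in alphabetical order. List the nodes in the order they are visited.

B → C → N → P → G → H → I → O → L → M → D → E → F → A → K → J

Visit B; enqueue C, N, P → queue [C, N, P]
Visit C; enqueue G, H, I, O → queue [N, P, G, H, I, O]
Visit N; enqueue L, M → queue [P, G, H, I, O, L, M]
Visit P; enqueue D, E, F → queue [G, H, I, O, L, M, D, E, F]
Visit G; enqueue A → queue [H, I, O, L, M, D, E, F, A]
Visit H → queue [I, O, L, M, D, E, F, A]
Visit I; enqueue K → queue [O, L, M, D, E, F, A, K]
Visit O → queue [L, M, D, E, F, A, K]
Visit L → queue [M, D, E, F, A, K]
Visit M; enqueue J → queue [D, E, F, A, K, J]
Visit D → queue [E, F, A, K, J]
Visit E → queue [F, A, K, J]
Visit F → queue [A, K, J]
Visit A → queue [K, J]
Visit K → queue [J]
Visit J → queue []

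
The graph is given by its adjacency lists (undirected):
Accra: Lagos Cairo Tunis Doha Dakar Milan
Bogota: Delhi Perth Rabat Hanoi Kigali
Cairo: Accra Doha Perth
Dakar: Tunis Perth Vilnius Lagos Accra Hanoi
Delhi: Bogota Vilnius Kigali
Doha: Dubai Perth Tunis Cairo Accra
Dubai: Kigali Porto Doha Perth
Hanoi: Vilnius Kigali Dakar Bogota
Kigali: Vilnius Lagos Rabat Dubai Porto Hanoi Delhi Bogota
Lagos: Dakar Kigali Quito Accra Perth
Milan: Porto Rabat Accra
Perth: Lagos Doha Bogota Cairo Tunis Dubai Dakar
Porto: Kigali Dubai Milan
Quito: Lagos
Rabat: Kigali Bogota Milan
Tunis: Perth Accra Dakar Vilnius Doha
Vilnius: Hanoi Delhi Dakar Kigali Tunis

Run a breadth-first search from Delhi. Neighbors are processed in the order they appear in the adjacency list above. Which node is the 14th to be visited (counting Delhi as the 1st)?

Visit Delhi; enqueue Bogota, Vilnius, Kigali → queue [Bogota, Vilnius, Kigali]
Visit Bogota; enqueue Perth, Rabat, Hanoi → queue [Vilnius, Kigali, Perth, Rabat, Hanoi]
Visit Vilnius; enqueue Dakar, Tunis → queue [Kigali, Perth, Rabat, Hanoi, Dakar, Tunis]
Visit Kigali; enqueue Lagos, Dubai, Porto → queue [Perth, Rabat, Hanoi, Dakar, Tunis, Lagos, Dubai, Porto]
Visit Perth; enqueue Doha, Cairo → queue [Rabat, Hanoi, Dakar, Tunis, Lagos, Dubai, Porto, Doha, Cairo]
Visit Rabat; enqueue Milan → queue [Hanoi, Dakar, Tunis, Lagos, Dubai, Porto, Doha, Cairo, Milan]
Visit Hanoi → queue [Dakar, Tunis, Lagos, Dubai, Porto, Doha, Cairo, Milan]
Visit Dakar; enqueue Accra → queue [Tunis, Lagos, Dubai, Porto, Doha, Cairo, Milan, Accra]
Visit Tunis → queue [Lagos, Dubai, Porto, Doha, Cairo, Milan, Accra]
Visit Lagos; enqueue Quito → queue [Dubai, Porto, Doha, Cairo, Milan, Accra, Quito]
Visit Dubai → queue [Porto, Doha, Cairo, Milan, Accra, Quito]
Visit Porto → queue [Doha, Cairo, Milan, Accra, Quito]
Visit Doha → queue [Cairo, Milan, Accra, Quito]
Visit Cairo → queue [Milan, Accra, Quito]
Visit Milan → queue [Accra, Quito]
Visit Accra → queue [Quito]
Visit Quito → queue []

Visit order: Delhi, Bogota, Vilnius, Kigali, Perth, Rabat, Hanoi, Dakar, Tunis, Lagos, Dubai, Porto, Doha, Cairo, Milan, Accra, Quito

Cairo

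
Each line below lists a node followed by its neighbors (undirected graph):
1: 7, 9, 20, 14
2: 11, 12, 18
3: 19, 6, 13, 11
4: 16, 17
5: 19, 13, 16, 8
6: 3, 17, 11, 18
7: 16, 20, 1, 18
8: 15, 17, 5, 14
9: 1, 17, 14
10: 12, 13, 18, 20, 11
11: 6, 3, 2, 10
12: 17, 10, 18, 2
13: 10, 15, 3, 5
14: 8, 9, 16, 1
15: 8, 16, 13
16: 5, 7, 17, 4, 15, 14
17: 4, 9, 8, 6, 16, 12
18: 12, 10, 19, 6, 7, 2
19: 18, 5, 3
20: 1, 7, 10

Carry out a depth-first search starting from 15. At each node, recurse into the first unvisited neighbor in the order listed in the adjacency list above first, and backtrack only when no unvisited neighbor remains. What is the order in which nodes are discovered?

Visit 15
15 → 8
8 → 17
17 → 4
4 → 16
16 → 5
5 → 19
19 → 18
18 → 12
12 → 10
10 → 13
13 → 3
3 → 6
6 → 11
11 → 2
10 → 20
20 → 1
1 → 7
1 → 9
9 → 14

15 -> 8 -> 17 -> 4 -> 16 -> 5 -> 19 -> 18 -> 12 -> 10 -> 13 -> 3 -> 6 -> 11 -> 2 -> 20 -> 1 -> 7 -> 9 -> 14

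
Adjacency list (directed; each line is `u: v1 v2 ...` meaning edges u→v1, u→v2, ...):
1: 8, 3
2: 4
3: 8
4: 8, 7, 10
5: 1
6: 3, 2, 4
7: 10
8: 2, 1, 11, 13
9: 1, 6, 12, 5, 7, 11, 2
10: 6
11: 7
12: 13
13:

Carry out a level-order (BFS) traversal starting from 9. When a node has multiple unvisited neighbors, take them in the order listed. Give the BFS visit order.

9 → 1 → 6 → 12 → 5 → 7 → 11 → 2 → 8 → 3 → 4 → 13 → 10

Visit 9; enqueue 1, 6, 12, 5, 7, 11, 2 → queue [1, 6, 12, 5, 7, 11, 2]
Visit 1; enqueue 8, 3 → queue [6, 12, 5, 7, 11, 2, 8, 3]
Visit 6; enqueue 4 → queue [12, 5, 7, 11, 2, 8, 3, 4]
Visit 12; enqueue 13 → queue [5, 7, 11, 2, 8, 3, 4, 13]
Visit 5 → queue [7, 11, 2, 8, 3, 4, 13]
Visit 7; enqueue 10 → queue [11, 2, 8, 3, 4, 13, 10]
Visit 11 → queue [2, 8, 3, 4, 13, 10]
Visit 2 → queue [8, 3, 4, 13, 10]
Visit 8 → queue [3, 4, 13, 10]
Visit 3 → queue [4, 13, 10]
Visit 4 → queue [13, 10]
Visit 13 → queue [10]
Visit 10 → queue []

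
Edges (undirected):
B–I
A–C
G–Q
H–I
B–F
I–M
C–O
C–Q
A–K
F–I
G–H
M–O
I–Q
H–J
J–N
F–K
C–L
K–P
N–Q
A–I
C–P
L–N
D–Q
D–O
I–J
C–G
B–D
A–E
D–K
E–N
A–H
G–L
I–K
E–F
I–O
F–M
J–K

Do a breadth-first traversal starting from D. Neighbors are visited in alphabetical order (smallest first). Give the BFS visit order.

Visit D; enqueue B, K, O, Q → queue [B, K, O, Q]
Visit B; enqueue F, I → queue [K, O, Q, F, I]
Visit K; enqueue A, J, P → queue [O, Q, F, I, A, J, P]
Visit O; enqueue C, M → queue [Q, F, I, A, J, P, C, M]
Visit Q; enqueue G, N → queue [F, I, A, J, P, C, M, G, N]
Visit F; enqueue E → queue [I, A, J, P, C, M, G, N, E]
Visit I; enqueue H → queue [A, J, P, C, M, G, N, E, H]
Visit A → queue [J, P, C, M, G, N, E, H]
Visit J → queue [P, C, M, G, N, E, H]
Visit P → queue [C, M, G, N, E, H]
Visit C; enqueue L → queue [M, G, N, E, H, L]
Visit M → queue [G, N, E, H, L]
Visit G → queue [N, E, H, L]
Visit N → queue [E, H, L]
Visit E → queue [H, L]
Visit H → queue [L]
Visit L → queue []

D → B → K → O → Q → F → I → A → J → P → C → M → G → N → E → H → L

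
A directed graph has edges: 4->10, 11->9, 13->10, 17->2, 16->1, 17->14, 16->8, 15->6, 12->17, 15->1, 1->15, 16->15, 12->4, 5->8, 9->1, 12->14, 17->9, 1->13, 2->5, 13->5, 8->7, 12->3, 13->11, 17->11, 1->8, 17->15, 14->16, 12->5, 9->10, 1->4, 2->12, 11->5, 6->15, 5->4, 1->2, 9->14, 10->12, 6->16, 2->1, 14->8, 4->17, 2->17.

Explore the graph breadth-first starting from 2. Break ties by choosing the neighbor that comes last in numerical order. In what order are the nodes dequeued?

2, 17, 12, 5, 1, 15, 14, 11, 9, 4, 3, 8, 13, 6, 16, 10, 7

Visit 2; enqueue 17, 12, 5, 1 → queue [17, 12, 5, 1]
Visit 17; enqueue 15, 14, 11, 9 → queue [12, 5, 1, 15, 14, 11, 9]
Visit 12; enqueue 4, 3 → queue [5, 1, 15, 14, 11, 9, 4, 3]
Visit 5; enqueue 8 → queue [1, 15, 14, 11, 9, 4, 3, 8]
Visit 1; enqueue 13 → queue [15, 14, 11, 9, 4, 3, 8, 13]
Visit 15; enqueue 6 → queue [14, 11, 9, 4, 3, 8, 13, 6]
Visit 14; enqueue 16 → queue [11, 9, 4, 3, 8, 13, 6, 16]
Visit 11 → queue [9, 4, 3, 8, 13, 6, 16]
Visit 9; enqueue 10 → queue [4, 3, 8, 13, 6, 16, 10]
Visit 4 → queue [3, 8, 13, 6, 16, 10]
Visit 3 → queue [8, 13, 6, 16, 10]
Visit 8; enqueue 7 → queue [13, 6, 16, 10, 7]
Visit 13 → queue [6, 16, 10, 7]
Visit 6 → queue [16, 10, 7]
Visit 16 → queue [10, 7]
Visit 10 → queue [7]
Visit 7 → queue []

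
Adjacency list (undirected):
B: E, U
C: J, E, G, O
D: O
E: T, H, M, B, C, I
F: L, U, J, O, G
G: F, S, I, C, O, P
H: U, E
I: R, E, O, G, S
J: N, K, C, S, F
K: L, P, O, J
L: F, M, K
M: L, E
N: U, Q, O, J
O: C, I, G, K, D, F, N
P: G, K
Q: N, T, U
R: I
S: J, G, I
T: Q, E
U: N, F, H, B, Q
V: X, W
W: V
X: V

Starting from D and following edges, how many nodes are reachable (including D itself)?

20

BFS from D visits: D, O, C, I, G, K, F, N, J, E, R, S, P, L, U, Q, T, H, M, B
Reachable nodes: 20 of 23 total.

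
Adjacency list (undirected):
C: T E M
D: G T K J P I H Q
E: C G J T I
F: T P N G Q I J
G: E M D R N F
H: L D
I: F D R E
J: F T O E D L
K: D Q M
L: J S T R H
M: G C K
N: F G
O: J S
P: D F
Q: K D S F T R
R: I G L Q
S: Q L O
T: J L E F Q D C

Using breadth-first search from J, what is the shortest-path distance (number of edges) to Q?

2

Level 0: J
Level 1: D, E, F, L, O, T
Level 2: C, G, H, I, K, N, P, Q, R, S
Level 3: M
Q first appears at level 2.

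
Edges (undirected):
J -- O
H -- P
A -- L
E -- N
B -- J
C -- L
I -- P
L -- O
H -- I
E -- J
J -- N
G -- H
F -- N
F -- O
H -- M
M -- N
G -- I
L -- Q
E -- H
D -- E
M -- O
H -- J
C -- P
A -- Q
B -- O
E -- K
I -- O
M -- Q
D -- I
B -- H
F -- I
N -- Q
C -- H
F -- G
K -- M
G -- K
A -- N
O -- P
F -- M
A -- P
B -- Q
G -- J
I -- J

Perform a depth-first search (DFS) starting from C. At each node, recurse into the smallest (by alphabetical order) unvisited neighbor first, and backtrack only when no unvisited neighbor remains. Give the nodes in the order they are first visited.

C, H, B, J, E, D, I, F, G, K, M, N, A, L, O, P, Q

Visit C
C → H
H → B
B → J
J → E
E → D
D → I
I → F
F → G
G → K
K → M
M → N
N → A
A → L
L → O
O → P
L → Q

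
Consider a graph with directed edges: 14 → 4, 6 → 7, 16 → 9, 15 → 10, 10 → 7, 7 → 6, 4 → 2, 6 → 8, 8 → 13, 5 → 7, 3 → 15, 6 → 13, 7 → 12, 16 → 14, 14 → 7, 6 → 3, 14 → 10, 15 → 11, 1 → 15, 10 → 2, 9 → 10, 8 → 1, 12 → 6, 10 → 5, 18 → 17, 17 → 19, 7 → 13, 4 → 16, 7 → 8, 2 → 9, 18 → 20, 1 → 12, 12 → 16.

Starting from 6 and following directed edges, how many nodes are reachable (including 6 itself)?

BFS from 6 visits: 6, 3, 7, 8, 13, 15, 12, 1, 10, 11, 16, 2, 5, 9, 14, 4
Reachable nodes: 16 of 20 total.

16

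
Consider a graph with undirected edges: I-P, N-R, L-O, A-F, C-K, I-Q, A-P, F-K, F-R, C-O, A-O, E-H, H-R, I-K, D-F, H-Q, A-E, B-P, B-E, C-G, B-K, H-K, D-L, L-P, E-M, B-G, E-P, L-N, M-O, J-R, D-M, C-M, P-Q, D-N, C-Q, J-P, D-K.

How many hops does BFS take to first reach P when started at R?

Level 0: R
Level 1: F, H, J, N
Level 2: A, D, E, K, L, P, Q
Level 3: B, C, I, M, O
Level 4: G
P first appears at level 2.

2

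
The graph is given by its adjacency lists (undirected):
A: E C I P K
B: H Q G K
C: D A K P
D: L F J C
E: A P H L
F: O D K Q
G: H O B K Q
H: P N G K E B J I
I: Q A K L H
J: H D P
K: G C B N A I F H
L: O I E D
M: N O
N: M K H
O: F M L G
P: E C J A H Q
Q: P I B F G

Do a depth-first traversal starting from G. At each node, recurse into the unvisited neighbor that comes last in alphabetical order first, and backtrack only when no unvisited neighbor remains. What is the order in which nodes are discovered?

G, Q, P, J, H, N, M, O, L, I, K, F, D, C, A, E, B

Visit G
G → Q
Q → P
P → J
J → H
H → N
N → M
M → O
O → L
L → I
I → K
K → F
F → D
D → C
C → A
A → E
K → B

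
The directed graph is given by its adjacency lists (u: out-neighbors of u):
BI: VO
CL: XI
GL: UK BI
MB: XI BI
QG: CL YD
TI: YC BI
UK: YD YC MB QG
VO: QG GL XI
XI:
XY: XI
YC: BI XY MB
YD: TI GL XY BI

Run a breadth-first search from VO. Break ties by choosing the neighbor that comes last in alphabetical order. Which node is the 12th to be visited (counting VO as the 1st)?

MB

Visit VO; enqueue XI, QG, GL → queue [XI, QG, GL]
Visit XI → queue [QG, GL]
Visit QG; enqueue YD, CL → queue [GL, YD, CL]
Visit GL; enqueue UK, BI → queue [YD, CL, UK, BI]
Visit YD; enqueue XY, TI → queue [CL, UK, BI, XY, TI]
Visit CL → queue [UK, BI, XY, TI]
Visit UK; enqueue YC, MB → queue [BI, XY, TI, YC, MB]
Visit BI → queue [XY, TI, YC, MB]
Visit XY → queue [TI, YC, MB]
Visit TI → queue [YC, MB]
Visit YC → queue [MB]
Visit MB → queue []

Visit order: VO, XI, QG, GL, YD, CL, UK, BI, XY, TI, YC, MB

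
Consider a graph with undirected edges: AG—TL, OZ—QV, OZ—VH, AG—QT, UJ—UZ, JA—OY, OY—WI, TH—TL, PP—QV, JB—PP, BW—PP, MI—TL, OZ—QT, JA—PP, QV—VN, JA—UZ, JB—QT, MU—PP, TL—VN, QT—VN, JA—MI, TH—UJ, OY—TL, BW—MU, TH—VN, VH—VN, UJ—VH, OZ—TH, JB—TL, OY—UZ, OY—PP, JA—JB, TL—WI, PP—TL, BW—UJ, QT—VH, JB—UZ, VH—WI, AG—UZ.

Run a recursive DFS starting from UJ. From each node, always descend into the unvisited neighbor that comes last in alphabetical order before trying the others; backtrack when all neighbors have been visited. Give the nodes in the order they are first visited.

UJ -> VH -> WI -> TL -> VN -> TH -> OZ -> QV -> PP -> OY -> UZ -> JB -> QT -> AG -> JA -> MI -> MU -> BW

Visit UJ
UJ → VH
VH → WI
WI → TL
TL → VN
VN → TH
TH → OZ
OZ → QV
QV → PP
PP → OY
OY → UZ
UZ → JB
JB → QT
QT → AG
JB → JA
JA → MI
PP → MU
MU → BW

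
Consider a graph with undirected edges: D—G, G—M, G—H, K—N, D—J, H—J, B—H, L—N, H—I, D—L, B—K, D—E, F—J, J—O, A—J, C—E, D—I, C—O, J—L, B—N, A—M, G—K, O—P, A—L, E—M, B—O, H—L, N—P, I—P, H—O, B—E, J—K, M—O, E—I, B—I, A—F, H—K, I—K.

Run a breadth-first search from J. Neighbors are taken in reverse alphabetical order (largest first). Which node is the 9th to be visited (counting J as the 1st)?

Visit J; enqueue O, L, K, H, F, D, A → queue [O, L, K, H, F, D, A]
Visit O; enqueue P, M, C, B → queue [L, K, H, F, D, A, P, M, C, B]
Visit L; enqueue N → queue [K, H, F, D, A, P, M, C, B, N]
Visit K; enqueue I, G → queue [H, F, D, A, P, M, C, B, N, I, G]
Visit H → queue [F, D, A, P, M, C, B, N, I, G]
Visit F → queue [D, A, P, M, C, B, N, I, G]
Visit D; enqueue E → queue [A, P, M, C, B, N, I, G, E]
Visit A → queue [P, M, C, B, N, I, G, E]
Visit P → queue [M, C, B, N, I, G, E]
Visit M → queue [C, B, N, I, G, E]
Visit C → queue [B, N, I, G, E]
Visit B → queue [N, I, G, E]
Visit N → queue [I, G, E]
Visit I → queue [G, E]
Visit G → queue [E]
Visit E → queue []

Visit order: J, O, L, K, H, F, D, A, P, M, C, B, N, I, G, E

P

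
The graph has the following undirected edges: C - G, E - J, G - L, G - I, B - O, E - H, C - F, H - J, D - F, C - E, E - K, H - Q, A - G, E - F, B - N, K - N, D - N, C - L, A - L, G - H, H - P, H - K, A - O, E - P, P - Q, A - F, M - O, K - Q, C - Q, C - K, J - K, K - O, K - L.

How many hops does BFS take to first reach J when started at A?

Level 0: A
Level 1: F, G, L, O
Level 2: B, C, D, E, H, I, K, M
Level 3: J, N, P, Q
J first appears at level 3.

3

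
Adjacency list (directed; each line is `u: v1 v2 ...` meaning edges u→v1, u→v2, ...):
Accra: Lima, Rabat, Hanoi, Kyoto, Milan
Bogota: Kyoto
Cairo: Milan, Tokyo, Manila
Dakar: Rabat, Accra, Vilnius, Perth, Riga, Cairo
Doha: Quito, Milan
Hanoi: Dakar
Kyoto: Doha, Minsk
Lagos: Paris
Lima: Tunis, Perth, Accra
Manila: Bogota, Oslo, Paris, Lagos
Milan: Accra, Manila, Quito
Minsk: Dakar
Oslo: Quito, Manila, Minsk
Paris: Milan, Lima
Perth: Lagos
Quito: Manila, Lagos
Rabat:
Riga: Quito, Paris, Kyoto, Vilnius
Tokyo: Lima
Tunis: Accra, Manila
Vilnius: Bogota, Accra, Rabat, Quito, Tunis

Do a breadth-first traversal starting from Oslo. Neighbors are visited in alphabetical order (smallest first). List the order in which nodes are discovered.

Oslo -> Manila -> Minsk -> Quito -> Bogota -> Lagos -> Paris -> Dakar -> Kyoto -> Lima -> Milan -> Accra -> Cairo -> Perth -> Rabat -> Riga -> Vilnius -> Doha -> Tunis -> Hanoi -> Tokyo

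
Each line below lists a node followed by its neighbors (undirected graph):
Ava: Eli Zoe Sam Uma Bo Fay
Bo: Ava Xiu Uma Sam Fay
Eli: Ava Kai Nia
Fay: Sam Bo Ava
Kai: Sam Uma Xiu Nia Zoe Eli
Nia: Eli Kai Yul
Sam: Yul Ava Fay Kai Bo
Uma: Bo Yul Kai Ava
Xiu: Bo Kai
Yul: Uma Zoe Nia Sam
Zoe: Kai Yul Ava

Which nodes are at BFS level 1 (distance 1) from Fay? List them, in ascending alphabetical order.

Ava, Bo, Sam

Level 0: Fay
Level 1: Ava, Bo, Sam
Level 2: Eli, Kai, Uma, Xiu, Yul, Zoe
Level 3: Nia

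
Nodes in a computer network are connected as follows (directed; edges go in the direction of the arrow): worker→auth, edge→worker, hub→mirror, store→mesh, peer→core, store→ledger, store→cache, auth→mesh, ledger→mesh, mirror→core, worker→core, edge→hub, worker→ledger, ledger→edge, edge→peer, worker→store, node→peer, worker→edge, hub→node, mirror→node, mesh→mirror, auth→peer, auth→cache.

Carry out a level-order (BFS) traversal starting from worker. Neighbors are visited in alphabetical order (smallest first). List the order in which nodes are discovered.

Visit worker; enqueue auth, core, edge, ledger, store → queue [auth, core, edge, ledger, store]
Visit auth; enqueue cache, mesh, peer → queue [core, edge, ledger, store, cache, mesh, peer]
Visit core → queue [edge, ledger, store, cache, mesh, peer]
Visit edge; enqueue hub → queue [ledger, store, cache, mesh, peer, hub]
Visit ledger → queue [store, cache, mesh, peer, hub]
Visit store → queue [cache, mesh, peer, hub]
Visit cache → queue [mesh, peer, hub]
Visit mesh; enqueue mirror → queue [peer, hub, mirror]
Visit peer → queue [hub, mirror]
Visit hub; enqueue node → queue [mirror, node]
Visit mirror → queue [node]
Visit node → queue []

worker → auth → core → edge → ledger → store → cache → mesh → peer → hub → mirror → node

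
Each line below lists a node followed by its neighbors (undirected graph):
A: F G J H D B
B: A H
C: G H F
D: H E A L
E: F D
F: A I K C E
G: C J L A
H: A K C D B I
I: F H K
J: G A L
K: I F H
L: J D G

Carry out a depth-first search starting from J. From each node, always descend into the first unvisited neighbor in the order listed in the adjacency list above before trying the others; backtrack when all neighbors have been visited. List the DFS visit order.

J -> G -> C -> H -> A -> F -> I -> K -> E -> D -> L -> B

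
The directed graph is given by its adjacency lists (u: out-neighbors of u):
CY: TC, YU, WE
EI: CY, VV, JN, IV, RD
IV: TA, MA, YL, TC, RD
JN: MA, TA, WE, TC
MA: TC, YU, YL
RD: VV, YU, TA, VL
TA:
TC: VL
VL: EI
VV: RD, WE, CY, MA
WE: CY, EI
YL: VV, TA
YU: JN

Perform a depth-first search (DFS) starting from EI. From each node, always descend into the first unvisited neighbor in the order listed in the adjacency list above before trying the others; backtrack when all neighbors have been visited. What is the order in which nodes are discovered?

EI, CY, TC, VL, YU, JN, MA, YL, VV, RD, TA, WE, IV

Visit EI
EI → CY
CY → TC
TC → VL
CY → YU
YU → JN
JN → MA
MA → YL
YL → VV
VV → RD
RD → TA
VV → WE
EI → IV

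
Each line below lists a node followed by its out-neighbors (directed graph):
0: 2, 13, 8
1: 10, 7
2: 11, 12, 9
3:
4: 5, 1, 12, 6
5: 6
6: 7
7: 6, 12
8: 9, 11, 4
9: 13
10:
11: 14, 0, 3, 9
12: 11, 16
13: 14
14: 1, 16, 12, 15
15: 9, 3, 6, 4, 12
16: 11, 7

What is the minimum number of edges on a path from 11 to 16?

Level 0: 11
Level 1: 0, 3, 9, 14
Level 2: 1, 2, 8, 12, 13, 15, 16
Level 3: 4, 6, 7, 10
Level 4: 5
16 first appears at level 2.

2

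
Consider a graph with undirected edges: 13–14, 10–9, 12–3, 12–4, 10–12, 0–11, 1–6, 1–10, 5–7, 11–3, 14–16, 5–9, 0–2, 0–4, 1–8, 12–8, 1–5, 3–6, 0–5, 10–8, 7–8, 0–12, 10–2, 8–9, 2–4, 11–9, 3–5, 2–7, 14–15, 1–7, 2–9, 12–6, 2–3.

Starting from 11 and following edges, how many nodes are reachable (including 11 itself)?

BFS from 11 visits: 11, 0, 3, 9, 2, 4, 5, 12, 6, 8, 10, 7, 1
Reachable nodes: 13 of 17 total.

13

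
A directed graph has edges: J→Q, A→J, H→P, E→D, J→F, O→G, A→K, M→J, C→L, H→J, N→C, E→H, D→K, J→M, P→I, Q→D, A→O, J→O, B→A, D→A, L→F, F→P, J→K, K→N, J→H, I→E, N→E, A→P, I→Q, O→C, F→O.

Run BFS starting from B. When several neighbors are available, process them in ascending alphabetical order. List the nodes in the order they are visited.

Visit B; enqueue A → queue [A]
Visit A; enqueue J, K, O, P → queue [J, K, O, P]
Visit J; enqueue F, H, M, Q → queue [K, O, P, F, H, M, Q]
Visit K; enqueue N → queue [O, P, F, H, M, Q, N]
Visit O; enqueue C, G → queue [P, F, H, M, Q, N, C, G]
Visit P; enqueue I → queue [F, H, M, Q, N, C, G, I]
Visit F → queue [H, M, Q, N, C, G, I]
Visit H → queue [M, Q, N, C, G, I]
Visit M → queue [Q, N, C, G, I]
Visit Q; enqueue D → queue [N, C, G, I, D]
Visit N; enqueue E → queue [C, G, I, D, E]
Visit C; enqueue L → queue [G, I, D, E, L]
Visit G → queue [I, D, E, L]
Visit I → queue [D, E, L]
Visit D → queue [E, L]
Visit E → queue [L]
Visit L → queue []

B A J K O P F H M Q N C G I D E L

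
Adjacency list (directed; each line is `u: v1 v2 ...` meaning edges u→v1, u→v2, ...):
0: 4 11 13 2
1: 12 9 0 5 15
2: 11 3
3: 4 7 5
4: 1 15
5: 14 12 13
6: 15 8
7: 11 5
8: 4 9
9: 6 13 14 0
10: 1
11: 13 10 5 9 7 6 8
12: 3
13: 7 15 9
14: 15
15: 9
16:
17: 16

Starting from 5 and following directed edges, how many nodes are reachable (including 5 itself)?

16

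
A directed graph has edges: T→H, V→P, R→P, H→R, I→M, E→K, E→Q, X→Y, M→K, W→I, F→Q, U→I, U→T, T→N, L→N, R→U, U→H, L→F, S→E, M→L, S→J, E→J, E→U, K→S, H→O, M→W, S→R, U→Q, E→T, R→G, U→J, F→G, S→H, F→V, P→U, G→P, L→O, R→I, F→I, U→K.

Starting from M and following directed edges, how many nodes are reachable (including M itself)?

19

BFS from M visits: M, W, L, K, I, O, N, F, S, V, Q, G, R, J, H, E, P, U, T
Reachable nodes: 19 of 21 total.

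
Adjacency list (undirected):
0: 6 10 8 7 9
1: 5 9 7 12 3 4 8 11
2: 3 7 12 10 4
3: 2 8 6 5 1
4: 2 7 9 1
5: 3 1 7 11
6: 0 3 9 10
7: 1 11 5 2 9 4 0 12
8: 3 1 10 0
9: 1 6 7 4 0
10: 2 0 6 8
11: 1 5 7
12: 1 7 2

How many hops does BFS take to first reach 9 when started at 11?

2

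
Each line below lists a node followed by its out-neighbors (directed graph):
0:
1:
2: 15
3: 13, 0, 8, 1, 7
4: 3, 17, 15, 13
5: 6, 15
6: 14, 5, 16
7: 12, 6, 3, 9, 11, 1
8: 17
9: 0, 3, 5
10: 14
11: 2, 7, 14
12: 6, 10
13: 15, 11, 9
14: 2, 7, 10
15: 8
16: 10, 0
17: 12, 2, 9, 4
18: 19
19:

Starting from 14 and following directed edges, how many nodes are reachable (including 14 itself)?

BFS from 14 visits: 14, 10, 7, 2, 12, 11, 9, 6, 3, 1, 15, 5, 0, 16, 13, 8, 17, 4
Reachable nodes: 18 of 20 total.

18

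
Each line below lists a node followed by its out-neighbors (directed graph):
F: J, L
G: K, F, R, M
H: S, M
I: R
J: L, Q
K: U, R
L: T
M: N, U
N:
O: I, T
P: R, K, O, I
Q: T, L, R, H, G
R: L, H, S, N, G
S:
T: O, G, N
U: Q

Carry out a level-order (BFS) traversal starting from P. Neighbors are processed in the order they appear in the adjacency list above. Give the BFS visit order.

P → R → K → O → I → L → H → S → N → G → U → T → M → F → Q → J

Visit P; enqueue R, K, O, I → queue [R, K, O, I]
Visit R; enqueue L, H, S, N, G → queue [K, O, I, L, H, S, N, G]
Visit K; enqueue U → queue [O, I, L, H, S, N, G, U]
Visit O; enqueue T → queue [I, L, H, S, N, G, U, T]
Visit I → queue [L, H, S, N, G, U, T]
Visit L → queue [H, S, N, G, U, T]
Visit H; enqueue M → queue [S, N, G, U, T, M]
Visit S → queue [N, G, U, T, M]
Visit N → queue [G, U, T, M]
Visit G; enqueue F → queue [U, T, M, F]
Visit U; enqueue Q → queue [T, M, F, Q]
Visit T → queue [M, F, Q]
Visit M → queue [F, Q]
Visit F; enqueue J → queue [Q, J]
Visit Q → queue [J]
Visit J → queue []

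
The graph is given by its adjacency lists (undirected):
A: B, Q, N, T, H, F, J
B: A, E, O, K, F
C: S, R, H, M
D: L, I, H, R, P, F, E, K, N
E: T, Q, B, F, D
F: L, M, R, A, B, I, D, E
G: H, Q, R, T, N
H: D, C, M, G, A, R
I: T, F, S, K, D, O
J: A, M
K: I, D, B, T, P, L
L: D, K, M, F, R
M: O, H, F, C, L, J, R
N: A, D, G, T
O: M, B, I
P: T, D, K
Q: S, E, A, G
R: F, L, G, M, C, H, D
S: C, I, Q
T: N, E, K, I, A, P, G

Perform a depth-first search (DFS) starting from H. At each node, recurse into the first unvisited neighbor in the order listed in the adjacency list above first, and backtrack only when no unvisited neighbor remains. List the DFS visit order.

Visit H
H → D
D → L
L → K
K → I
I → T
T → N
N → A
A → B
B → E
E → Q
Q → S
S → C
C → R
R → F
F → M
M → O
M → J
R → G
T → P

H -> D -> L -> K -> I -> T -> N -> A -> B -> E -> Q -> S -> C -> R -> F -> M -> O -> J -> G -> P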